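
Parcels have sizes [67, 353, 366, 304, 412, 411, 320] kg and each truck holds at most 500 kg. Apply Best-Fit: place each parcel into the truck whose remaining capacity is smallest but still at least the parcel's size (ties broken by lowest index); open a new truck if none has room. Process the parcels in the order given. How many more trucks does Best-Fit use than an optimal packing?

Best-Fit: [67,353] [366] [304] [412] [411] [320] → 6 trucks.
6 parcels exceed 250 kg (half the capacity), and no two of those can share a truck, so at least 6 trucks are needed.
So 6 is already optimal.

0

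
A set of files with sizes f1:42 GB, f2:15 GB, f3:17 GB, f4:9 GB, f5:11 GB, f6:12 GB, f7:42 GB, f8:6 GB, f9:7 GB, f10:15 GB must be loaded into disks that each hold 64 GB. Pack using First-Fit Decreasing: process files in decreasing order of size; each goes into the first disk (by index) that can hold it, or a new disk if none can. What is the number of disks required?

3

Sorted descending: 42, 42, 17, 15, 15, 12, 11, 9, 7, 6.
42 GB → disk 1 (remaining 22 GB)
42 GB → disk 2 (remaining 22 GB)
17 GB → disk 1 (remaining 5 GB)
15 GB → disk 2 (remaining 7 GB)
15 GB → disk 3 (remaining 49 GB)
12 GB → disk 3 (remaining 37 GB)
11 GB → disk 3 (remaining 26 GB)
9 GB → disk 3 (remaining 17 GB)
7 GB → disk 2 (remaining 0 GB)
6 GB → disk 3 (remaining 11 GB)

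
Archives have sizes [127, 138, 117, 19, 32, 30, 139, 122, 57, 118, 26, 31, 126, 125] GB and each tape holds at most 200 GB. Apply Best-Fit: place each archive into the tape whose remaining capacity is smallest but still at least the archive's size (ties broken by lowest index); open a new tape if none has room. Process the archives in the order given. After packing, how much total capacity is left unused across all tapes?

tape 1: place 127 GB, 73 GB left
tape 2: place 138 GB, 62 GB left
tape 3: place 117 GB, 83 GB left
tape 2: place 19 GB, 43 GB left
tape 2: place 32 GB, 11 GB left
tape 1: place 30 GB, 43 GB left
tape 4: place 139 GB, 61 GB left
tape 5: place 122 GB, 78 GB left
tape 4: place 57 GB, 4 GB left
tape 6: place 118 GB, 82 GB left
tape 1: place 26 GB, 17 GB left
tape 5: place 31 GB, 47 GB left
tape 7: place 126 GB, 74 GB left
tape 8: place 125 GB, 75 GB left
8 tapes × 200 GB = 1600 GB; used 1207 GB; unused 393 GB.

393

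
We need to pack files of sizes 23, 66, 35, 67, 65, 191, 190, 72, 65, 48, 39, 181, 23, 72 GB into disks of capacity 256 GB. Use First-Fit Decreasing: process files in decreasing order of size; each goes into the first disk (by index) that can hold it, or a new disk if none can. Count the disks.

Sorted descending: 191, 190, 181, 72, 72, 67, 66, 65, 65, 48, 39, 35, 23, 23.
191 GB → disk 1 (remaining 65 GB)
190 GB → disk 2 (remaining 66 GB)
181 GB → disk 3 (remaining 75 GB)
72 GB → disk 3 (remaining 3 GB)
72 GB → disk 4 (remaining 184 GB)
67 GB → disk 4 (remaining 117 GB)
66 GB → disk 2 (remaining 0 GB)
65 GB → disk 1 (remaining 0 GB)
65 GB → disk 4 (remaining 52 GB)
48 GB → disk 4 (remaining 4 GB)
39 GB → disk 5 (remaining 217 GB)
35 GB → disk 5 (remaining 182 GB)
23 GB → disk 5 (remaining 159 GB)
23 GB → disk 5 (remaining 136 GB)

5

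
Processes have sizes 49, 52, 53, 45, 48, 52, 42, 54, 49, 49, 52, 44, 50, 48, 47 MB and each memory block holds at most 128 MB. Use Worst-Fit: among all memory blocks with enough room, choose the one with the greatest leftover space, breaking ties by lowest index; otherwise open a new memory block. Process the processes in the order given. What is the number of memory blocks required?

49 MB → memory block 1 (remaining 79 MB)
52 MB → memory block 1 (remaining 27 MB)
53 MB → memory block 2 (remaining 75 MB)
45 MB → memory block 2 (remaining 30 MB)
48 MB → memory block 3 (remaining 80 MB)
52 MB → memory block 3 (remaining 28 MB)
42 MB → memory block 4 (remaining 86 MB)
54 MB → memory block 4 (remaining 32 MB)
49 MB → memory block 5 (remaining 79 MB)
49 MB → memory block 5 (remaining 30 MB)
52 MB → memory block 6 (remaining 76 MB)
44 MB → memory block 6 (remaining 32 MB)
50 MB → memory block 7 (remaining 78 MB)
48 MB → memory block 7 (remaining 30 MB)
47 MB → memory block 8 (remaining 81 MB)

8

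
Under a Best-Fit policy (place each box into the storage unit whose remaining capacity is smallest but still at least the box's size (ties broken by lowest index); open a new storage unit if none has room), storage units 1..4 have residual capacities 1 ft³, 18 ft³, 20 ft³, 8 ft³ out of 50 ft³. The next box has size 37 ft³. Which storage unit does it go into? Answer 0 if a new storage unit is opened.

0

No storage unit has ≥ 37 ft³ free, so a new storage unit is opened.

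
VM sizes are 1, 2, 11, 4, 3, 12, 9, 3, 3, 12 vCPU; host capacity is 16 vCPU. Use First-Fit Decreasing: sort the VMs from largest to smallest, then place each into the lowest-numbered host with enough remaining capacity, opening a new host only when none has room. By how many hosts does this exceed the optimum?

First-Fit Decreasing: [12,4] [12,3,1] [11,3,2] [9,3] → 4 hosts.
Total size 60 vCPU; any packing needs at least ⌈60/16⌉ = 4 hosts.
So 4 is already optimal.

0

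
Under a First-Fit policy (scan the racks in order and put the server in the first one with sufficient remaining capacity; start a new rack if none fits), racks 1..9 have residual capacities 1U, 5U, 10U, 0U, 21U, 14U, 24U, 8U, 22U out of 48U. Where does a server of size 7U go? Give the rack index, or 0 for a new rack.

Racks with room: rack 3 (10U), rack 5 (21U), rack 6 (14U), rack 7 (24U), rack 8 (8U), rack 9 (22U).
The first with room is rack 3.

3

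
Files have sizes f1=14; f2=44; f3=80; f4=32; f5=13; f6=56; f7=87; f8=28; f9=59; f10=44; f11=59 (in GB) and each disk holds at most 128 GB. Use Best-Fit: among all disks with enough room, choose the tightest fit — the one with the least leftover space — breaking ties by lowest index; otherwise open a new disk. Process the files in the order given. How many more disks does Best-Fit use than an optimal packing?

0

Best-Fit: [14,44,56] [80,32,13] [87,28] [59,44] [59] → 5 disks.
Total size 516 GB; any packing needs at least ⌈516/128⌉ = 5 disks.
So 5 is already optimal.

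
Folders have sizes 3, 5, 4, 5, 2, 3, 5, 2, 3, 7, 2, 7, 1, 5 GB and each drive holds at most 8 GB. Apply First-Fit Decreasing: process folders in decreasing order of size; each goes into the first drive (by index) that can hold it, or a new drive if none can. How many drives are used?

Sorted descending: 7, 7, 5, 5, 5, 5, 4, 3, 3, 3, 2, 2, 2, 1.
7 GB → drive 1 (remaining 1 GB)
7 GB → drive 2 (remaining 1 GB)
5 GB → drive 3 (remaining 3 GB)
5 GB → drive 4 (remaining 3 GB)
5 GB → drive 5 (remaining 3 GB)
5 GB → drive 6 (remaining 3 GB)
4 GB → drive 7 (remaining 4 GB)
3 GB → drive 3 (remaining 0 GB)
3 GB → drive 4 (remaining 0 GB)
3 GB → drive 5 (remaining 0 GB)
2 GB → drive 6 (remaining 1 GB)
2 GB → drive 7 (remaining 2 GB)
2 GB → drive 7 (remaining 0 GB)
1 GB → drive 1 (remaining 0 GB)

7 drives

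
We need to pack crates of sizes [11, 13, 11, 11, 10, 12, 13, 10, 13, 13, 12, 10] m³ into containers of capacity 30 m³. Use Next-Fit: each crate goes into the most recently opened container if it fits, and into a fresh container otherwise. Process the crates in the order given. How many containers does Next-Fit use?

container 1: place 11 m³, 19 m³ left
container 1: place 13 m³, 6 m³ left
container 2: place 11 m³, 19 m³ left
container 2: place 11 m³, 8 m³ left
container 3: place 10 m³, 20 m³ left
container 3: place 12 m³, 8 m³ left
container 4: place 13 m³, 17 m³ left
container 4: place 10 m³, 7 m³ left
container 5: place 13 m³, 17 m³ left
container 5: place 13 m³, 4 m³ left
container 6: place 12 m³, 18 m³ left
container 6: place 10 m³, 8 m³ left

6 containers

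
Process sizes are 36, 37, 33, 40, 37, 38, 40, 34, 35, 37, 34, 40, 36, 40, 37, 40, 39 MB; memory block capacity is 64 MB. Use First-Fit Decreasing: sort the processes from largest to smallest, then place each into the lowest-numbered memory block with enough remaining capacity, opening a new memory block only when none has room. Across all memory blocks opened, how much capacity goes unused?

Sorted descending: 40, 40, 40, 40, 40, 39, 38, 37, 37, 37, 37, 36, 36, 35, 34, 34, 33.
Put 40 MB in memory block 1; 24 MB remain.
Put 40 MB in memory block 2; 24 MB remain.
Put 40 MB in memory block 3; 24 MB remain.
Put 40 MB in memory block 4; 24 MB remain.
Put 40 MB in memory block 5; 24 MB remain.
Put 39 MB in memory block 6; 25 MB remain.
Put 38 MB in memory block 7; 26 MB remain.
Put 37 MB in memory block 8; 27 MB remain.
Put 37 MB in memory block 9; 27 MB remain.
Put 37 MB in memory block 10; 27 MB remain.
Put 37 MB in memory block 11; 27 MB remain.
Put 36 MB in memory block 12; 28 MB remain.
Put 36 MB in memory block 13; 28 MB remain.
Put 35 MB in memory block 14; 29 MB remain.
Put 34 MB in memory block 15; 30 MB remain.
Put 34 MB in memory block 16; 30 MB remain.
Put 33 MB in memory block 17; 31 MB remain.
17 memory blocks × 64 MB = 1088 MB; used 633 MB; unused 455 MB.

455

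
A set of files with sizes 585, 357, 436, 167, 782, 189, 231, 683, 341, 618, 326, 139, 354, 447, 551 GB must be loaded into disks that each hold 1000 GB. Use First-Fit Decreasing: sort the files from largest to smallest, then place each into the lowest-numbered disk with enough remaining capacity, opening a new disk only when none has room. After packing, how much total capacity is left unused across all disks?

794

Sorted descending: 782, 683, 618, 585, 551, 447, 436, 357, 354, 341, 326, 231, 189, 167, 139.
782 GB → disk 1 (remaining 218 GB)
683 GB → disk 2 (remaining 317 GB)
618 GB → disk 3 (remaining 382 GB)
585 GB → disk 4 (remaining 415 GB)
551 GB → disk 5 (remaining 449 GB)
447 GB → disk 5 (remaining 2 GB)
436 GB → disk 6 (remaining 564 GB)
357 GB → disk 3 (remaining 25 GB)
354 GB → disk 4 (remaining 61 GB)
341 GB → disk 6 (remaining 223 GB)
326 GB → disk 7 (remaining 674 GB)
231 GB → disk 2 (remaining 86 GB)
189 GB → disk 1 (remaining 29 GB)
167 GB → disk 6 (remaining 56 GB)
139 GB → disk 7 (remaining 535 GB)
7 disks × 1000 GB = 7000 GB; used 6206 GB; unused 794 GB.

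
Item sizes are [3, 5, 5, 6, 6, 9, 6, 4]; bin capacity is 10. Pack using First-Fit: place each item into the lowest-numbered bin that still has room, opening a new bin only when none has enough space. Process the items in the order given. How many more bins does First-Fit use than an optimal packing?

1

First-Fit: [3,5] [5,4] [6] [6] [9] [6] → 6 bins.
Total size 44; any packing needs at least ⌈44/10⌉ = 5 bins.
An optimal packing achieves that bound: [9] [6,4] [6,3] [6] [5,5] → 5 bins.
Excess: 6 − 5 = 1.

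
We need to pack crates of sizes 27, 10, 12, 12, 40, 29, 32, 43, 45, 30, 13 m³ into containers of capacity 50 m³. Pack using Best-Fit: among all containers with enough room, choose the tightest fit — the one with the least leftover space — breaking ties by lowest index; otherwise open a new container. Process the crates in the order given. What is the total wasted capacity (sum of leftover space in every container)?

57

container 1: place 27 m³, 23 m³ left
container 1: place 10 m³, 13 m³ left
container 1: place 12 m³, 1 m³ left
container 2: place 12 m³, 38 m³ left
container 3: place 40 m³, 10 m³ left
container 2: place 29 m³, 9 m³ left
container 4: place 32 m³, 18 m³ left
container 5: place 43 m³, 7 m³ left
container 6: place 45 m³, 5 m³ left
container 7: place 30 m³, 20 m³ left
container 4: place 13 m³, 5 m³ left
7 containers × 50 m³ = 350 m³; used 293 m³; unused 57 m³.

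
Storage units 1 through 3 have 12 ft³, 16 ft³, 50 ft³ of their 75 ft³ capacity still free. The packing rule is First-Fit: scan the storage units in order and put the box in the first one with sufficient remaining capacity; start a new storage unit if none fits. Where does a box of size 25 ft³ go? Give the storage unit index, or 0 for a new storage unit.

Storage units with room: storage unit 3 (50 ft³).
The first with room is storage unit 3.

3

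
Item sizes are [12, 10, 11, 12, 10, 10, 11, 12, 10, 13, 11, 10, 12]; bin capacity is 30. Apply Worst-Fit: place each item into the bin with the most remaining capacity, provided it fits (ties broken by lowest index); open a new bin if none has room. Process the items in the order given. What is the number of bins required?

Put 12 in bin 1; 18 remain.
Put 10 in bin 1; 8 remain.
Put 11 in bin 2; 19 remain.
Put 12 in bin 2; 7 remain.
Put 10 in bin 3; 20 remain.
Put 10 in bin 3; 10 remain.
Put 11 in bin 4; 19 remain.
Put 12 in bin 4; 7 remain.
Put 10 in bin 3; 0 remain.
Put 13 in bin 5; 17 remain.
Put 11 in bin 5; 6 remain.
Put 10 in bin 6; 20 remain.
Put 12 in bin 6; 8 remain.

6 bins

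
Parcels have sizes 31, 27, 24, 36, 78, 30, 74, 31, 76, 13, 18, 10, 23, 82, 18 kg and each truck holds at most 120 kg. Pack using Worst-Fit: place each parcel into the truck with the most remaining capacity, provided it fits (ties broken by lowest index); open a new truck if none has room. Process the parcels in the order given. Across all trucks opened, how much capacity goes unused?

149

truck 1: place 31 kg, 89 kg left
truck 1: place 27 kg, 62 kg left
truck 1: place 24 kg, 38 kg left
truck 1: place 36 kg, 2 kg left
truck 2: place 78 kg, 42 kg left
truck 2: place 30 kg, 12 kg left
truck 3: place 74 kg, 46 kg left
truck 3: place 31 kg, 15 kg left
truck 4: place 76 kg, 44 kg left
truck 4: place 13 kg, 31 kg left
truck 4: place 18 kg, 13 kg left
truck 3: place 10 kg, 5 kg left
truck 5: place 23 kg, 97 kg left
truck 5: place 82 kg, 15 kg left
truck 6: place 18 kg, 102 kg left
6 trucks × 120 kg = 720 kg; used 571 kg; unused 149 kg.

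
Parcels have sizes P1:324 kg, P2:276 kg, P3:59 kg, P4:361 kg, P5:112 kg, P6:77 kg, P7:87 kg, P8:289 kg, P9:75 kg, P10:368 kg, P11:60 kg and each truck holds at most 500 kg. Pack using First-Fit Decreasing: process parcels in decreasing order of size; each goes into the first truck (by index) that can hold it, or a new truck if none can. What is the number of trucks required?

5 trucks

Sorted descending: 368, 361, 324, 289, 276, 112, 87, 77, 75, 60, 59.
truck 1: place 368 kg, 132 kg left
truck 2: place 361 kg, 139 kg left
truck 3: place 324 kg, 176 kg left
truck 4: place 289 kg, 211 kg left
truck 5: place 276 kg, 224 kg left
truck 1: place 112 kg, 20 kg left
truck 2: place 87 kg, 52 kg left
truck 3: place 77 kg, 99 kg left
truck 3: place 75 kg, 24 kg left
truck 4: place 60 kg, 151 kg left
truck 4: place 59 kg, 92 kg left
Final trucks: [368,112] [361,87] [324,77,75] [289,60,59] [276].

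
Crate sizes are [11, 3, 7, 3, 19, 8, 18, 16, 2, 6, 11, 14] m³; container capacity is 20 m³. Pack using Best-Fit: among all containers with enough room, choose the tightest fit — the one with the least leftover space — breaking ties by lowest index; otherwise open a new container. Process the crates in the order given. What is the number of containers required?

11 m³ → container 1 (remaining 9 m³)
3 m³ → container 1 (remaining 6 m³)
7 m³ → container 2 (remaining 13 m³)
3 m³ → container 1 (remaining 3 m³)
19 m³ → container 3 (remaining 1 m³)
8 m³ → container 2 (remaining 5 m³)
18 m³ → container 4 (remaining 2 m³)
16 m³ → container 5 (remaining 4 m³)
2 m³ → container 4 (remaining 0 m³)
6 m³ → container 6 (remaining 14 m³)
11 m³ → container 6 (remaining 3 m³)
14 m³ → container 7 (remaining 6 m³)

7 containers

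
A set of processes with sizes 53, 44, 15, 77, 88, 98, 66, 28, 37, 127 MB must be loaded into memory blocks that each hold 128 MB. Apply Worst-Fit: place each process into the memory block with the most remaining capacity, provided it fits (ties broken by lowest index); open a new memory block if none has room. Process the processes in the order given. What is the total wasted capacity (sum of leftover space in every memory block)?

memory block 1: place 53 MB, 75 MB left
memory block 1: place 44 MB, 31 MB left
memory block 1: place 15 MB, 16 MB left
memory block 2: place 77 MB, 51 MB left
memory block 3: place 88 MB, 40 MB left
memory block 4: place 98 MB, 30 MB left
memory block 5: place 66 MB, 62 MB left
memory block 5: place 28 MB, 34 MB left
memory block 2: place 37 MB, 14 MB left
memory block 6: place 127 MB, 1 MB left
6 memory blocks × 128 MB = 768 MB; used 633 MB; unused 135 MB.

135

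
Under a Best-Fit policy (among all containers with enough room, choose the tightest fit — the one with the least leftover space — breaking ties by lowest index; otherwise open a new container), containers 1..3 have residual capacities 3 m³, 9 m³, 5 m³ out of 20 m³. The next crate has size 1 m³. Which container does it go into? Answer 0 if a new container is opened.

Containers with room: container 1 (3 m³), container 2 (9 m³), container 3 (5 m³).
Tightest fit is container 1 with 3 m³ free.

1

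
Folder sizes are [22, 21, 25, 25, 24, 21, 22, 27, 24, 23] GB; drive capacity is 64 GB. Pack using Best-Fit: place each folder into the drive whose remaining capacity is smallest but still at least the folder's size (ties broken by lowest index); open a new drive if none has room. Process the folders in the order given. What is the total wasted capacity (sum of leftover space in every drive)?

drive 1: place 22 GB, 42 GB left
drive 1: place 21 GB, 21 GB left
drive 2: place 25 GB, 39 GB left
drive 2: place 25 GB, 14 GB left
drive 3: place 24 GB, 40 GB left
drive 1: place 21 GB, 0 GB left
drive 3: place 22 GB, 18 GB left
drive 4: place 27 GB, 37 GB left
drive 4: place 24 GB, 13 GB left
drive 5: place 23 GB, 41 GB left
5 drives × 64 GB = 320 GB; used 234 GB; unused 86 GB.

86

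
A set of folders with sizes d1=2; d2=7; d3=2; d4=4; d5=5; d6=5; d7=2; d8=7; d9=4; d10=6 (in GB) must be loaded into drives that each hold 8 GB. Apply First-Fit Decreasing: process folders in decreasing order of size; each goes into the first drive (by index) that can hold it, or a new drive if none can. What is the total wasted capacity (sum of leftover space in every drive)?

4

Sorted descending: 7, 7, 6, 5, 5, 4, 4, 2, 2, 2.
7 GB → drive 1 (remaining 1 GB)
7 GB → drive 2 (remaining 1 GB)
6 GB → drive 3 (remaining 2 GB)
5 GB → drive 4 (remaining 3 GB)
5 GB → drive 5 (remaining 3 GB)
4 GB → drive 6 (remaining 4 GB)
4 GB → drive 6 (remaining 0 GB)
2 GB → drive 3 (remaining 0 GB)
2 GB → drive 4 (remaining 1 GB)
2 GB → drive 5 (remaining 1 GB)
6 drives × 8 GB = 48 GB; used 44 GB; unused 4 GB.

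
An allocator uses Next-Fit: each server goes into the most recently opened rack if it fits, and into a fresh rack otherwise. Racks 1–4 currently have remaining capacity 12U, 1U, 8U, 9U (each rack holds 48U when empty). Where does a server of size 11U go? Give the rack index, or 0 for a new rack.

0

Next-Fit only looks at rack 4, which has 9U free.
11U does not fit, so a new rack is opened.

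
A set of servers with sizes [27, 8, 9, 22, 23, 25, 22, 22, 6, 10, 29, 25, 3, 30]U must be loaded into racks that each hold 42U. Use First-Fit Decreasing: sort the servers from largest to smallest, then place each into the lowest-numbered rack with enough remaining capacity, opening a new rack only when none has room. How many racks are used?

Sorted descending: 30, 29, 27, 25, 25, 23, 22, 22, 22, 10, 9, 8, 6, 3.
Put 30U in rack 1; 12U remain.
Put 29U in rack 2; 13U remain.
Put 27U in rack 3; 15U remain.
Put 25U in rack 4; 17U remain.
Put 25U in rack 5; 17U remain.
Put 23U in rack 6; 19U remain.
Put 22U in rack 7; 20U remain.
Put 22U in rack 8; 20U remain.
Put 22U in rack 9; 20U remain.
Put 10U in rack 1; 2U remain.
Put 9U in rack 2; 4U remain.
Put 8U in rack 3; 7U remain.
Put 6U in rack 3; 1U remain.
Put 3U in rack 2; 1U remain.

9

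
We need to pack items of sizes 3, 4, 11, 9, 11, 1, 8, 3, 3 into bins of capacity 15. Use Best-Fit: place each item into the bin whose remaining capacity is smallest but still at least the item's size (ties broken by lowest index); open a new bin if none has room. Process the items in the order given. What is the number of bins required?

Put 3 in bin 1; 12 remain.
Put 4 in bin 1; 8 remain.
Put 11 in bin 2; 4 remain.
Put 9 in bin 3; 6 remain.
Put 11 in bin 4; 4 remain.
Put 1 in bin 2; 3 remain.
Put 8 in bin 1; 0 remain.
Put 3 in bin 2; 0 remain.
Put 3 in bin 4; 1 remain.

4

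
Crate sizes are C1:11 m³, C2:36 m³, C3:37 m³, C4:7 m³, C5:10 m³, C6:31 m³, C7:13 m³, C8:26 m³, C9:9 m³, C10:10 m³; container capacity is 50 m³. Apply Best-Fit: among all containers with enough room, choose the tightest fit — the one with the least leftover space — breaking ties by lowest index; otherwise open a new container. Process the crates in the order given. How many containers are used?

4

container 1: place C1 (11 m³), 39 m³ left
container 1: place C2 (36 m³), 3 m³ left
container 2: place C3 (37 m³), 13 m³ left
container 2: place C4 (7 m³), 6 m³ left
container 3: place C5 (10 m³), 40 m³ left
container 3: place C6 (31 m³), 9 m³ left
container 4: place C7 (13 m³), 37 m³ left
container 4: place C8 (26 m³), 11 m³ left
container 3: place C9 (9 m³), 0 m³ left
container 4: place C10 (10 m³), 1 m³ left
Final containers: [11,36] [37,7] [10,31,9] [13,26,10].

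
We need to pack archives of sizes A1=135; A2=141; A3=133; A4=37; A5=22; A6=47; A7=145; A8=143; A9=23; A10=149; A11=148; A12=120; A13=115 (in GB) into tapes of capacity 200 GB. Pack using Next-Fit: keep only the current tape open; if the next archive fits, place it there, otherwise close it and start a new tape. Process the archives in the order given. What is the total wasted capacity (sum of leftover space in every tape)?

442

Put A1 (135 GB) in tape 1; 65 GB remain.
Put A2 (141 GB) in tape 2; 59 GB remain.
Put A3 (133 GB) in tape 3; 67 GB remain.
Put A4 (37 GB) in tape 3; 30 GB remain.
Put A5 (22 GB) in tape 3; 8 GB remain.
Put A6 (47 GB) in tape 4; 153 GB remain.
Put A7 (145 GB) in tape 4; 8 GB remain.
Put A8 (143 GB) in tape 5; 57 GB remain.
Put A9 (23 GB) in tape 5; 34 GB remain.
Put A10 (149 GB) in tape 6; 51 GB remain.
Put A11 (148 GB) in tape 7; 52 GB remain.
Put A12 (120 GB) in tape 8; 80 GB remain.
Put A13 (115 GB) in tape 9; 85 GB remain.
9 tapes × 200 GB = 1800 GB; used 1358 GB; unused 442 GB.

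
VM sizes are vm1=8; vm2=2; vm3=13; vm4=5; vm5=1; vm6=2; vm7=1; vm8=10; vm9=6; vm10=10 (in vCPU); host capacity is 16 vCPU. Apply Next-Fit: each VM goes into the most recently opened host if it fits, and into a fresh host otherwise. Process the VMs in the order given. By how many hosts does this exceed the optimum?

Next-Fit: [8,2] [13] [5,1,2,1] [10,6] [10] → 5 hosts.
Total size 58 vCPU; any packing needs at least ⌈58/16⌉ = 4 hosts.
An optimal packing achieves that bound: [13,2,1] [10,6] [10,5,1] [8,2] → 4 hosts.
Excess: 5 − 4 = 1.

1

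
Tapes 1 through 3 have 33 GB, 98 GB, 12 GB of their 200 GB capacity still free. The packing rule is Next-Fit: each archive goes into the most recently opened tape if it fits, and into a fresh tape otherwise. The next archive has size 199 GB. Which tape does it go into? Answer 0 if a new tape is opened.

0

Next-Fit only looks at tape 3, which has 12 GB free.
199 GB does not fit, so a new tape is opened.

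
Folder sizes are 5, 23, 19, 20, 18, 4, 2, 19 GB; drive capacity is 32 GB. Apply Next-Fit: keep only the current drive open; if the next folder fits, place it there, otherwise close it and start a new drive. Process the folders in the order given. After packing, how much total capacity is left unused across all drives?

5 GB → drive 1 (remaining 27 GB)
23 GB → drive 1 (remaining 4 GB)
19 GB → drive 2 (remaining 13 GB)
20 GB → drive 3 (remaining 12 GB)
18 GB → drive 4 (remaining 14 GB)
4 GB → drive 4 (remaining 10 GB)
2 GB → drive 4 (remaining 8 GB)
19 GB → drive 5 (remaining 13 GB)
5 drives × 32 GB = 160 GB; used 110 GB; unused 50 GB.

50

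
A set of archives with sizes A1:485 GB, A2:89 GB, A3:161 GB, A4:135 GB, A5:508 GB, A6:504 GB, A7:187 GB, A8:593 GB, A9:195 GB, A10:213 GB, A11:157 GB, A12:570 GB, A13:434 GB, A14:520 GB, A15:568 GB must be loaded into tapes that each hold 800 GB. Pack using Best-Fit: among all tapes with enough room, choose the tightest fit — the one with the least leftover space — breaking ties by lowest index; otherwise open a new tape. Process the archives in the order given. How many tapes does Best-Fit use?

8

A1 (485 GB) → tape 1 (remaining 315 GB)
A2 (89 GB) → tape 1 (remaining 226 GB)
A3 (161 GB) → tape 1 (remaining 65 GB)
A4 (135 GB) → tape 2 (remaining 665 GB)
A5 (508 GB) → tape 2 (remaining 157 GB)
A6 (504 GB) → tape 3 (remaining 296 GB)
A7 (187 GB) → tape 3 (remaining 109 GB)
A8 (593 GB) → tape 4 (remaining 207 GB)
A9 (195 GB) → tape 4 (remaining 12 GB)
A10 (213 GB) → tape 5 (remaining 587 GB)
A11 (157 GB) → tape 2 (remaining 0 GB)
A12 (570 GB) → tape 5 (remaining 17 GB)
A13 (434 GB) → tape 6 (remaining 366 GB)
A14 (520 GB) → tape 7 (remaining 280 GB)
A15 (568 GB) → tape 8 (remaining 232 GB)
Final tapes: [485,89,161] [135,508,157] [504,187] [593,195] [213,570] [434] [520] [568].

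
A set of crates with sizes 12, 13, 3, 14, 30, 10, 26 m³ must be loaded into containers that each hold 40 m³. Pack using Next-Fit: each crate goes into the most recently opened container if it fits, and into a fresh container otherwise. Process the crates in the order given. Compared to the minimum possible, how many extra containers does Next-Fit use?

1

Next-Fit: [12,13,3] [14] [30,10] [26] → 4 containers.
Total size 108 m³; any packing needs at least ⌈108/40⌉ = 3 containers.
An optimal packing achieves that bound: [30,10] [26,14] [13,12,3] → 3 containers.
Excess: 4 − 3 = 1.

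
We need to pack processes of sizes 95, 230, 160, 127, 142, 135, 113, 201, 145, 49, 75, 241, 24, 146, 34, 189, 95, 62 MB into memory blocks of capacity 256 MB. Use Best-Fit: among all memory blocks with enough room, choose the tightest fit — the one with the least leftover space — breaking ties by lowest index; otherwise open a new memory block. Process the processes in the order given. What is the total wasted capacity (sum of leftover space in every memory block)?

memory block 1: place 95 MB, 161 MB left
memory block 2: place 230 MB, 26 MB left
memory block 1: place 160 MB, 1 MB left
memory block 3: place 127 MB, 129 MB left
memory block 4: place 142 MB, 114 MB left
memory block 5: place 135 MB, 121 MB left
memory block 4: place 113 MB, 1 MB left
memory block 6: place 201 MB, 55 MB left
memory block 7: place 145 MB, 111 MB left
memory block 6: place 49 MB, 6 MB left
memory block 7: place 75 MB, 36 MB left
memory block 8: place 241 MB, 15 MB left
memory block 2: place 24 MB, 2 MB left
memory block 9: place 146 MB, 110 MB left
memory block 7: place 34 MB, 2 MB left
memory block 10: place 189 MB, 67 MB left
memory block 9: place 95 MB, 15 MB left
memory block 10: place 62 MB, 5 MB left
10 memory blocks × 256 MB = 2560 MB; used 2263 MB; unused 297 MB.

297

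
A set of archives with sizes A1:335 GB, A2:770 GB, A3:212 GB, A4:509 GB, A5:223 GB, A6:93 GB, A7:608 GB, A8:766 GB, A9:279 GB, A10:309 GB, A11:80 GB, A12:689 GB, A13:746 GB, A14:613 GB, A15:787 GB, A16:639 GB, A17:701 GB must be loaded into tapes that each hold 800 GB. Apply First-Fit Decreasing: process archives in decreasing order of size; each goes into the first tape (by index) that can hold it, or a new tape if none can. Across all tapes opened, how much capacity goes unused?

1241

Sorted descending: 787, 770, 766, 746, 701, 689, 639, 613, 608, 509, 335, 309, 279, 223, 212, 93, 80.
787 GB → tape 1 (remaining 13 GB)
770 GB → tape 2 (remaining 30 GB)
766 GB → tape 3 (remaining 34 GB)
746 GB → tape 4 (remaining 54 GB)
701 GB → tape 5 (remaining 99 GB)
689 GB → tape 6 (remaining 111 GB)
639 GB → tape 7 (remaining 161 GB)
613 GB → tape 8 (remaining 187 GB)
608 GB → tape 9 (remaining 192 GB)
509 GB → tape 10 (remaining 291 GB)
335 GB → tape 11 (remaining 465 GB)
309 GB → tape 11 (remaining 156 GB)
279 GB → tape 10 (remaining 12 GB)
223 GB → tape 12 (remaining 577 GB)
212 GB → tape 12 (remaining 365 GB)
93 GB → tape 5 (remaining 6 GB)
80 GB → tape 6 (remaining 31 GB)
12 tapes × 800 GB = 9600 GB; used 8359 GB; unused 1241 GB.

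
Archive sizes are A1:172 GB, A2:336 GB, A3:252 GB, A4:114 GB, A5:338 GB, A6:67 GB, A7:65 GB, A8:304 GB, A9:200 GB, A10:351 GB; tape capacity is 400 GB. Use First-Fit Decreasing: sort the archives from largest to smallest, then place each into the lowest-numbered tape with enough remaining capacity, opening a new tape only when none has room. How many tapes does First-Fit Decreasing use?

7

Sorted descending: 351, 338, 336, 304, 252, 200, 172, 114, 67, 65.
Put 351 GB in tape 1; 49 GB remain.
Put 338 GB in tape 2; 62 GB remain.
Put 336 GB in tape 3; 64 GB remain.
Put 304 GB in tape 4; 96 GB remain.
Put 252 GB in tape 5; 148 GB remain.
Put 200 GB in tape 6; 200 GB remain.
Put 172 GB in tape 6; 28 GB remain.
Put 114 GB in tape 5; 34 GB remain.
Put 67 GB in tape 4; 29 GB remain.
Put 65 GB in tape 7; 335 GB remain.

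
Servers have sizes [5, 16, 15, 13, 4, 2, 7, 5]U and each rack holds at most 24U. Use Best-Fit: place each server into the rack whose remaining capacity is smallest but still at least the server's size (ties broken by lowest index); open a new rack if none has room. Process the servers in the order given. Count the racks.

rack 1: place 5U, 19U left
rack 1: place 16U, 3U left
rack 2: place 15U, 9U left
rack 3: place 13U, 11U left
rack 2: place 4U, 5U left
rack 1: place 2U, 1U left
rack 3: place 7U, 4U left
rack 2: place 5U, 0U left
Final racks: [5,16,2] [15,4,5] [13,7].

3 racks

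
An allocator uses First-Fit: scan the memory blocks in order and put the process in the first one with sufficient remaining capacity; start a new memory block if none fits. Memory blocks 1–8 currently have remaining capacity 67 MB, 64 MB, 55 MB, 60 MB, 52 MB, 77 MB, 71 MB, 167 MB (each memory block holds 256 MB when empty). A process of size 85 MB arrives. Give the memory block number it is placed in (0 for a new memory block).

Memory blocks with room: memory block 8 (167 MB).
The first with room is memory block 8.

8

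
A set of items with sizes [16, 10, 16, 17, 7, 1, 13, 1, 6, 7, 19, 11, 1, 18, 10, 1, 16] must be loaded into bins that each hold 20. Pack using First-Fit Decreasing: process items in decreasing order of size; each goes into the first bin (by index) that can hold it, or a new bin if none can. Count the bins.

Sorted descending: 19, 18, 17, 16, 16, 16, 13, 11, 10, 10, 7, 7, 6, 1, 1, 1, 1.
Put 19 in bin 1; 1 remain.
Put 18 in bin 2; 2 remain.
Put 17 in bin 3; 3 remain.
Put 16 in bin 4; 4 remain.
Put 16 in bin 5; 4 remain.
Put 16 in bin 6; 4 remain.
Put 13 in bin 7; 7 remain.
Put 11 in bin 8; 9 remain.
Put 10 in bin 9; 10 remain.
Put 10 in bin 9; 0 remain.
Put 7 in bin 7; 0 remain.
Put 7 in bin 8; 2 remain.
Put 6 in bin 10; 14 remain.
Put 1 in bin 1; 0 remain.
Put 1 in bin 2; 1 remain.
Put 1 in bin 2; 0 remain.
Put 1 in bin 3; 2 remain.

10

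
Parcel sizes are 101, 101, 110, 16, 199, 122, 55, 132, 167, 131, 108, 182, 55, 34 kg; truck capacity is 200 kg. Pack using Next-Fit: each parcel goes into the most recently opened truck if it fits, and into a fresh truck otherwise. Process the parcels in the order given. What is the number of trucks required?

Put 101 kg in truck 1; 99 kg remain.
Put 101 kg in truck 2; 99 kg remain.
Put 110 kg in truck 3; 90 kg remain.
Put 16 kg in truck 3; 74 kg remain.
Put 199 kg in truck 4; 1 kg remain.
Put 122 kg in truck 5; 78 kg remain.
Put 55 kg in truck 5; 23 kg remain.
Put 132 kg in truck 6; 68 kg remain.
Put 167 kg in truck 7; 33 kg remain.
Put 131 kg in truck 8; 69 kg remain.
Put 108 kg in truck 9; 92 kg remain.
Put 182 kg in truck 10; 18 kg remain.
Put 55 kg in truck 11; 145 kg remain.
Put 34 kg in truck 11; 111 kg remain.

11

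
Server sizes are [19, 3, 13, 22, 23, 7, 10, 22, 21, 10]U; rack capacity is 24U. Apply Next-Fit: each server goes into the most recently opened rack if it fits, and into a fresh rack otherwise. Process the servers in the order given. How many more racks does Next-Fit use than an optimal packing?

1

Next-Fit: [19,3] [13] [22] [23] [7,10] [22] [21] [10] → 8 racks.
Total size 150U; any packing needs at least ⌈150/24⌉ = 7 racks.
An optimal packing achieves that bound: [23] [22] [22] [21,3] [19] [13,10] [10,7] → 7 racks.
Excess: 8 − 7 = 1.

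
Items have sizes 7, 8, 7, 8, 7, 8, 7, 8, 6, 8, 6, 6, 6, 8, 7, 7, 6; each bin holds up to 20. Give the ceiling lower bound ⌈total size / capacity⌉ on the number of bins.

6

Total size = 7 + 8 + 7 + 8 + 7 + 8 + 7 + 8 + 6 + 8 + 6 + 6 + 6 + 8 + 7 + 7 + 6 = 120.
⌈120 / 20⌉ = 6.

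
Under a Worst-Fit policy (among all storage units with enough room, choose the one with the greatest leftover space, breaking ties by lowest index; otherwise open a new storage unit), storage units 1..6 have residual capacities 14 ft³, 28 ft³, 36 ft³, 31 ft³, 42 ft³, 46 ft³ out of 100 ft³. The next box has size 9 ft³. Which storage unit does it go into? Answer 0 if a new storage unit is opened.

6

Storage units with room: storage unit 1 (14 ft³), storage unit 2 (28 ft³), storage unit 3 (36 ft³), storage unit 4 (31 ft³), storage unit 5 (42 ft³), storage unit 6 (46 ft³).
Most room is storage unit 6 with 46 ft³ free.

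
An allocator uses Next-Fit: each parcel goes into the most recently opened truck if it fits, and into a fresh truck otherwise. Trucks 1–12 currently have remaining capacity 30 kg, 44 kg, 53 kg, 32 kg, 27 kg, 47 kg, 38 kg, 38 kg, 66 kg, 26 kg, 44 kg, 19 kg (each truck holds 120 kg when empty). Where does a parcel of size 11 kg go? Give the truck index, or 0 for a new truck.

Next-Fit only looks at truck 12, which has 19 kg free.
11 kg fits there.

12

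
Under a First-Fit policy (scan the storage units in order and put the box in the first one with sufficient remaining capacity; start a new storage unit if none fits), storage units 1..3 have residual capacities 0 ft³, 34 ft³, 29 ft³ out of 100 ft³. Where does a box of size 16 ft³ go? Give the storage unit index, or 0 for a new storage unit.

Storage units with room: storage unit 2 (34 ft³), storage unit 3 (29 ft³).
The first with room is storage unit 2.

2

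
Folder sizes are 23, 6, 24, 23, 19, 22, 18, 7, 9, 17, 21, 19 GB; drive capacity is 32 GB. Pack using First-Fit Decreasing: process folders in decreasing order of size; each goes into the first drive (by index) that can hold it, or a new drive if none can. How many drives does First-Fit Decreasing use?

Sorted descending: 24, 23, 23, 22, 21, 19, 19, 18, 17, 9, 7, 6.
Put 24 GB in drive 1; 8 GB remain.
Put 23 GB in drive 2; 9 GB remain.
Put 23 GB in drive 3; 9 GB remain.
Put 22 GB in drive 4; 10 GB remain.
Put 21 GB in drive 5; 11 GB remain.
Put 19 GB in drive 6; 13 GB remain.
Put 19 GB in drive 7; 13 GB remain.
Put 18 GB in drive 8; 14 GB remain.
Put 17 GB in drive 9; 15 GB remain.
Put 9 GB in drive 2; 0 GB remain.
Put 7 GB in drive 1; 1 GB remain.
Put 6 GB in drive 3; 3 GB remain.

9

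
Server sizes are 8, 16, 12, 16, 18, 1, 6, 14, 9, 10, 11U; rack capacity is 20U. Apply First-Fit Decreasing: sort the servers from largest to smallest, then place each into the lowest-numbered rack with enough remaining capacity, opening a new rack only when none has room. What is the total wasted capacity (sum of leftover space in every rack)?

Sorted descending: 18, 16, 16, 14, 12, 11, 10, 9, 8, 6, 1.
18U → rack 1 (remaining 2U)
16U → rack 2 (remaining 4U)
16U → rack 3 (remaining 4U)
14U → rack 4 (remaining 6U)
12U → rack 5 (remaining 8U)
11U → rack 6 (remaining 9U)
10U → rack 7 (remaining 10U)
9U → rack 6 (remaining 0U)
8U → rack 5 (remaining 0U)
6U → rack 4 (remaining 0U)
1U → rack 1 (remaining 1U)
7 racks × 20U = 140U; used 121U; unused 19U.

19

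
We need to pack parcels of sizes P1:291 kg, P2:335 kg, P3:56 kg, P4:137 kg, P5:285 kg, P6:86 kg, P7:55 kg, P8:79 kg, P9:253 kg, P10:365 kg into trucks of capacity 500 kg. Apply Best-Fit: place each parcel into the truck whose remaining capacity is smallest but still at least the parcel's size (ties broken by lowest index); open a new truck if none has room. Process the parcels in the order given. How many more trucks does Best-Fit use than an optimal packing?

Best-Fit: [291,137,55] [335,56,86] [285,79] [253] [365] → 5 trucks.
5 parcels exceed 250 kg (half the capacity), and no two of those can share a truck, so at least 5 trucks are needed.
So 5 is already optimal.

0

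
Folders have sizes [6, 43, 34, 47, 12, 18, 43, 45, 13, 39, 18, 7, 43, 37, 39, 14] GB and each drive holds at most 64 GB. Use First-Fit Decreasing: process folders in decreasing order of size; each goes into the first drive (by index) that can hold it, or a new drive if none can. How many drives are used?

Sorted descending: 47, 45, 43, 43, 43, 39, 39, 37, 34, 18, 18, 14, 13, 12, 7, 6.
47 GB → drive 1 (remaining 17 GB)
45 GB → drive 2 (remaining 19 GB)
43 GB → drive 3 (remaining 21 GB)
43 GB → drive 4 (remaining 21 GB)
43 GB → drive 5 (remaining 21 GB)
39 GB → drive 6 (remaining 25 GB)
39 GB → drive 7 (remaining 25 GB)
37 GB → drive 8 (remaining 27 GB)
34 GB → drive 9 (remaining 30 GB)
18 GB → drive 2 (remaining 1 GB)
18 GB → drive 3 (remaining 3 GB)
14 GB → drive 1 (remaining 3 GB)
13 GB → drive 4 (remaining 8 GB)
12 GB → drive 5 (remaining 9 GB)
7 GB → drive 4 (remaining 1 GB)
6 GB → drive 5 (remaining 3 GB)
Final drives: [47,14] [45,18] [43,18] [43,13,7] [43,12,6] [39] [39] [37] [34].

9 drives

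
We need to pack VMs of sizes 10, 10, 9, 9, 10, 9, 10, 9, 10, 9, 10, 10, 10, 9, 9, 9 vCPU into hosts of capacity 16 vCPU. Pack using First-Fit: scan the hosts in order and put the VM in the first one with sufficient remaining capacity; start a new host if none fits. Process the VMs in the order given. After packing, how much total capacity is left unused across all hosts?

104

Put 10 vCPU in host 1; 6 vCPU remain.
Put 10 vCPU in host 2; 6 vCPU remain.
Put 9 vCPU in host 3; 7 vCPU remain.
Put 9 vCPU in host 4; 7 vCPU remain.
Put 10 vCPU in host 5; 6 vCPU remain.
Put 9 vCPU in host 6; 7 vCPU remain.
Put 10 vCPU in host 7; 6 vCPU remain.
Put 9 vCPU in host 8; 7 vCPU remain.
Put 10 vCPU in host 9; 6 vCPU remain.
Put 9 vCPU in host 10; 7 vCPU remain.
Put 10 vCPU in host 11; 6 vCPU remain.
Put 10 vCPU in host 12; 6 vCPU remain.
Put 10 vCPU in host 13; 6 vCPU remain.
Put 9 vCPU in host 14; 7 vCPU remain.
Put 9 vCPU in host 15; 7 vCPU remain.
Put 9 vCPU in host 16; 7 vCPU remain.
16 hosts × 16 vCPU = 256 vCPU; used 152 vCPU; unused 104 vCPU.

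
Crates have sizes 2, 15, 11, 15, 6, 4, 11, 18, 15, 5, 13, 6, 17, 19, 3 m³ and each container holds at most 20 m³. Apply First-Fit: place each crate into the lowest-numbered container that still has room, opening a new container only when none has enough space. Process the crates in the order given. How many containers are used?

Put 2 m³ in container 1; 18 m³ remain.
Put 15 m³ in container 1; 3 m³ remain.
Put 11 m³ in container 2; 9 m³ remain.
Put 15 m³ in container 3; 5 m³ remain.
Put 6 m³ in container 2; 3 m³ remain.
Put 4 m³ in container 3; 1 m³ remain.
Put 11 m³ in container 4; 9 m³ remain.
Put 18 m³ in container 5; 2 m³ remain.
Put 15 m³ in container 6; 5 m³ remain.
Put 5 m³ in container 4; 4 m³ remain.
Put 13 m³ in container 7; 7 m³ remain.
Put 6 m³ in container 7; 1 m³ remain.
Put 17 m³ in container 8; 3 m³ remain.
Put 19 m³ in container 9; 1 m³ remain.
Put 3 m³ in container 1; 0 m³ remain.
Final containers: [2,15,3] [11,6] [15,4] [11,5] [18] [15] [13,6] [17] [19].

9 containers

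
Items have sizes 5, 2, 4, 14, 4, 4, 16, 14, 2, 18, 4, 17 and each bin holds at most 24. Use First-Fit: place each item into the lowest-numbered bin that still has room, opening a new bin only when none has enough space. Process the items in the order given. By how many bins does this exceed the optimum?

First-Fit: [5,2,4,4,4,2] [14,4] [16] [14] [18] [17] → 6 bins.
Total size 104; any packing needs at least ⌈104/24⌉ = 5 bins.
An optimal packing achieves that bound: [18,5] [17,4,2] [16,4,4] [14,4,2] [14] → 5 bins.
Excess: 6 − 5 = 1.

1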